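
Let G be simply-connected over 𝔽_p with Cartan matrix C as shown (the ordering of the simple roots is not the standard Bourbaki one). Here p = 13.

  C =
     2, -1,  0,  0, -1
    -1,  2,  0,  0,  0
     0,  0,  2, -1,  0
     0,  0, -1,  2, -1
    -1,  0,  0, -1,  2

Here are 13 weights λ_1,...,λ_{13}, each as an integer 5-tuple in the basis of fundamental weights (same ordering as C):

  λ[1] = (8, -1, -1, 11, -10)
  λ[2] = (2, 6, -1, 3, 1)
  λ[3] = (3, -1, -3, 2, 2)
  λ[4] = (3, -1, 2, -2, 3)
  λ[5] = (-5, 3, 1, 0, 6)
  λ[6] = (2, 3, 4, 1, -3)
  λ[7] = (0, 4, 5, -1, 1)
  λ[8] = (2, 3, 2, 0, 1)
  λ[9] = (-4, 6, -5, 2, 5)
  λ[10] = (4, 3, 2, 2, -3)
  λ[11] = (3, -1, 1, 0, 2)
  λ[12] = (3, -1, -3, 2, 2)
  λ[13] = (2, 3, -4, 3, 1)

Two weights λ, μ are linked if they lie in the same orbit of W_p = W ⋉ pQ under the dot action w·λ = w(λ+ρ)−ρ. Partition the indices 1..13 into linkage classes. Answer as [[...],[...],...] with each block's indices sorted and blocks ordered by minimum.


Cartan matrix: type A_5 (|W|=720); un-permuting the 5 rows.

λ_j+ρ reflected into Ā_13 (⟨·,θ^∨⟩≤13); 5-tuples as given:

  λ_1+ρ ↦ (0, 0, 0, 3, 9);  λ_2+ρ ↦ (3, 4, 3, 1, 2);  λ_3+ρ ↦ (4, 0, 2, 1, 3);  λ_4+ρ ↦ (4, 0, 2, 1, 3);  λ_5+ρ ↦ (4, 0, 2, 1, 3);  λ_6+ρ ↦ (1, 4, 5, 0, 2);  λ_7+ρ ↦ (1, 4, 5, 0, 2);  λ_8+ρ ↦ (3, 4, 3, 1, 2);  λ_9+ρ ↦ (3, 4, 3, 1, 2);  λ_10+ρ ↦ (3, 4, 3, 1, 2);  λ_11+ρ ↦ (4, 0, 2, 1, 3);  λ_12+ρ ↦ (4, 0, 2, 1, 3);  λ_13+ρ ↦ (3, 4, 3, 1, 2)

Grouping the 13 weights by Ā_13-representative: 4 linkage classes.

[[1], [2, 8, 9, 10, 13], [3, 4, 5, 11, 12], [6, 7]]


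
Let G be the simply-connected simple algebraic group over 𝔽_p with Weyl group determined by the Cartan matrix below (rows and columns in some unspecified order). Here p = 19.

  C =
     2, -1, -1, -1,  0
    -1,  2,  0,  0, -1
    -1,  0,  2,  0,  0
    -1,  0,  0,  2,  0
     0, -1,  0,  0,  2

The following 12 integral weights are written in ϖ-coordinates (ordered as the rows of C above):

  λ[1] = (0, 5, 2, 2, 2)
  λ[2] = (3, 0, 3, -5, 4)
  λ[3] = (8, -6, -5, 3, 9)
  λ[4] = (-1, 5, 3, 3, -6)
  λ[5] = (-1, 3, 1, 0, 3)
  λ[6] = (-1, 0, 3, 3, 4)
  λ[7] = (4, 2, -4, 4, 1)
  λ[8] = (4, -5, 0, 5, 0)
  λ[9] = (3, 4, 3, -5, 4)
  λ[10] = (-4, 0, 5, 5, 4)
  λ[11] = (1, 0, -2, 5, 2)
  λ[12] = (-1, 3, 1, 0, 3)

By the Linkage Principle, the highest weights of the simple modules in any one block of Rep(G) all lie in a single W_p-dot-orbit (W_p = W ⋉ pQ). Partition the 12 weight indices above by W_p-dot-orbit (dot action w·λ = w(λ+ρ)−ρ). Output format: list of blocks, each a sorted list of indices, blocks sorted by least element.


Type D_5, rank 5, |W|=1920; reorder rows/cols to standard.

λ_j+ρ reflected into Ā_19 (⟨·,θ^∨⟩≤19); 5-tuples as given:

  λ_1 → (1, 2, 3, 3, 3) · λ_2 → (0, 1, 4, 4, 5) · λ_3 → (0, 1, 4, 4, 5) · λ_4 → (0, 1, 4, 4, 5) · λ_5 → (0, 4, 2, 1, 4) · λ_6 → (0, 1, 4, 4, 5) · λ_7 → (2, 2, 3, 5, 2) · λ_8 → (1, 1, 1, 6, 3) · λ_9 → (0, 1, 4, 4, 5) · λ_10 → (1, 2, 3, 3, 3) · λ_11 → (1, 1, 1, 6, 3) · λ_12 → (0, 4, 2, 1, 4)

5 distinct reps among the 12 weights ⇒ 5 W_19-linkage classes:

[[1, 10], [2, 3, 4, 6, 9], [5, 12], [7], [8, 11]]


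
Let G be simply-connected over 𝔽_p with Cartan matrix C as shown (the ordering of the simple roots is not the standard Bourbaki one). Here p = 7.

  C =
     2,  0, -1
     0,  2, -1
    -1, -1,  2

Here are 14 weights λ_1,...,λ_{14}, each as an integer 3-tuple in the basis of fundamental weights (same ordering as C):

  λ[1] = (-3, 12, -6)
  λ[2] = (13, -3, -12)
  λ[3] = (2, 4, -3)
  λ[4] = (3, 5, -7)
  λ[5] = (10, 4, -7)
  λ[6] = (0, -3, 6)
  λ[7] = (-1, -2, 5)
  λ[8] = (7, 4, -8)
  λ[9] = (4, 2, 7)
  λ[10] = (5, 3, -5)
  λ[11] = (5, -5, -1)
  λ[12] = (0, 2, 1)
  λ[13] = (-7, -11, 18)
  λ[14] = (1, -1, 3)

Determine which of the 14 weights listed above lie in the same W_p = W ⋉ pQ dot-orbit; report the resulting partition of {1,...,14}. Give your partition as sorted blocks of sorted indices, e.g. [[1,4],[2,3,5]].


Type A_3, rank 3, |W|=24; reorder rows/cols to standard.

Ā_7 reps of the 14 weights (A_3, coords as presented):

  λ_1 → (1, 0, 1);  λ_2 → (2, 0, 4);  λ_3 → (1, 3, 2);  λ_4 → (2, 0, 4);  λ_5 → (1, 3, 2);  λ_6 → (0, 1, 5);  λ_7 → (0, 1, 5);  λ_8 → (0, 1, 5);  λ_9 → (1, 3, 2);  λ_10 → (2, 0, 4);  λ_11 → (2, 0, 4);  λ_12 → (1, 3, 2);  λ_13 → (1, 3, 2);  λ_14 → (2, 0, 4)

The 14 indices split into 4 linkage classes (same alcove rep ⇔ same W_7-dot-orbit):

[[1], [2, 4, 10, 11, 14], [3, 5, 9, 12, 13], [6, 7, 8]]


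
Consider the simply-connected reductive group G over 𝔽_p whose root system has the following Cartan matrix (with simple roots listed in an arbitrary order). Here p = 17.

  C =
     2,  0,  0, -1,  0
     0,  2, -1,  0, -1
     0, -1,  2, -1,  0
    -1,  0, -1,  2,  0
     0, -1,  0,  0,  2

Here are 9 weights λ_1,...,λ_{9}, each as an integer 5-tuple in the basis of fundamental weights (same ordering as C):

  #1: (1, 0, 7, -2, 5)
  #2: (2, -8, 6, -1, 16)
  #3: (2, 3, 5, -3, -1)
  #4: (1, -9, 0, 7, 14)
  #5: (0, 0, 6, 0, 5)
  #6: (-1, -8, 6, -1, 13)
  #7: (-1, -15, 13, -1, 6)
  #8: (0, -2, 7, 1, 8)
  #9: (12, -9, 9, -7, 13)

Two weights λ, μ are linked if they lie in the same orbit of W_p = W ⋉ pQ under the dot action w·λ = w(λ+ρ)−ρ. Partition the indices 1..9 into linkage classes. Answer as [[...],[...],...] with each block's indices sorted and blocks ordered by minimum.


Root system A_5: the 5×5 matrix C matches after relabeling.

Ā_17 reps of the 9 weights (A_5, coords as presented):

  [1] (1, 1, 7, 1, 6)
  [2] (0, 7, 0, 0, 7)
  [3] (1, 4, 4, 2, 0)
  [4] (1, 1, 7, 1, 6)
  [5] (1, 1, 7, 1, 6)
  [6] (0, 7, 0, 0, 7)
  [7] (0, 7, 0, 0, 7)
  [8] (1, 1, 7, 1, 6)
  [9] (1, 4, 4, 2, 0)

Partition of {1..9} into 3 W_17-dot-orbits:

[[1, 4, 5, 8], [2, 6, 7], [3, 9]]


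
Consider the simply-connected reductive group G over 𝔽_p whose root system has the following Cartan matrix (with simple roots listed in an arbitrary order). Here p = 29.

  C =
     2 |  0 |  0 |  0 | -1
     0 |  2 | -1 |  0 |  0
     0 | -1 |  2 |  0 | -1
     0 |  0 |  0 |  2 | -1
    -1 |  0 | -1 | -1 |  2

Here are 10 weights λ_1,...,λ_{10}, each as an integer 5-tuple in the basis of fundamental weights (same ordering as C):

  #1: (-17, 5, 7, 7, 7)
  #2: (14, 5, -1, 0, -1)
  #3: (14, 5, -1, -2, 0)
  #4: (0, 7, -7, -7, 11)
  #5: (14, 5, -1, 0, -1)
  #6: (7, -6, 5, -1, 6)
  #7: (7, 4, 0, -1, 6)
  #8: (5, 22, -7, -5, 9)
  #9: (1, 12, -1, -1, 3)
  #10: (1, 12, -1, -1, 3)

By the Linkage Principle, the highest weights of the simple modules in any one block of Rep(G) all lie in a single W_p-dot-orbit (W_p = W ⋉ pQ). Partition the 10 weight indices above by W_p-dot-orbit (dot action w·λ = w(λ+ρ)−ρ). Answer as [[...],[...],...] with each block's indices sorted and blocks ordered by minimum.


Cartan matrix: type D_5 (|W|=1920); un-permuting the 5 rows.

Ā_29 reps of the 10 weights (D_5, coords as presented):

  λ_1 → (8, 5, 1, 0, 7);  λ_2 → (15, 6, 0, 1, 0);  λ_3 → (15, 6, 0, 1, 0);  λ_4 → (1, 2, 6, 6, 0);  λ_5 → (15, 6, 0, 1, 0);  λ_6 → (8, 5, 1, 0, 7);  λ_7 → (8, 5, 1, 0, 7);  λ_8 → (2, 13, 0, 0, 4);  λ_9 → (2, 13, 0, 0, 4);  λ_10 → (2, 13, 0, 0, 4)

Linkage partition of the 10 weights (4 classes, p=29):

[[1, 6, 7], [2, 3, 5], [4], [8, 9, 10]]


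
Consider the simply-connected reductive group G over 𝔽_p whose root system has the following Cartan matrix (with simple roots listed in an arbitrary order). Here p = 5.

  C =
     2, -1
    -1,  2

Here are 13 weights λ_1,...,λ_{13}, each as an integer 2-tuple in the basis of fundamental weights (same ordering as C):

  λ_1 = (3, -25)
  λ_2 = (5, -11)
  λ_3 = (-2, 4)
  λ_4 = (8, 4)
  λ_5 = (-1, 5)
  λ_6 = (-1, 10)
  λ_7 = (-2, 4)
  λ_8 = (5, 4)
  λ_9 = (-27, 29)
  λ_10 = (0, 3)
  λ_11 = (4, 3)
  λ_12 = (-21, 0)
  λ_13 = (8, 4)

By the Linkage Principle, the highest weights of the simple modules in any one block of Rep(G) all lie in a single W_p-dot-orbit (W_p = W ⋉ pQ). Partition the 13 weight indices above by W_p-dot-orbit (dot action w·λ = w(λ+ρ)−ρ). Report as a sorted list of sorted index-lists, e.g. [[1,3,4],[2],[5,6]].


A_2 Cartan matrix, 2 simple roots permuted; ρ=(1,1).

W_5-reps of the 13 weights in Ā_5 (same 2-coord order as C):

  1: (1, 0) · 2: (1, 0) · 3: (1, 4) · 4: (4, 0) · 5: (1, 4) · 6: (4, 0) · 7: (1, 4) · 8: (1, 0) · 9: (4, 0) · 10: (1, 4) · 11: (1, 0) · 12: (1, 4) · 13: (4, 0)

Grouping the 13 weights by Ā_5-representative: 3 linkage classes.

[[1, 2, 8, 11], [3, 5, 7, 10, 12], [4, 6, 9, 13]]


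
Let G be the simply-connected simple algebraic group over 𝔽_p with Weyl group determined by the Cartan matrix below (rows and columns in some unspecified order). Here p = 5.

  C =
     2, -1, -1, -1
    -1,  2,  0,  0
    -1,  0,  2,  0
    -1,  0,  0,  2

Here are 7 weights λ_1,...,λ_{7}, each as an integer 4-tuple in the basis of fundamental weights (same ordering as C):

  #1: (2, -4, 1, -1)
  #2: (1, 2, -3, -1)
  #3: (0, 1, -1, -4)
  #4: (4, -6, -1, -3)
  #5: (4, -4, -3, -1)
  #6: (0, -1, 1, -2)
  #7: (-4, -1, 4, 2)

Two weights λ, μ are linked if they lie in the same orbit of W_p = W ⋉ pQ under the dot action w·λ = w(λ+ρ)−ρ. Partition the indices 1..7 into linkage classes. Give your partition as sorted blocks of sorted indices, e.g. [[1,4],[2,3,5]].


Root system D_4: the 4×4 matrix C matches after relabeling.

Alcove-folded reps (p=5, 7 weights, presented ϖ-order):

  λ_1+ρ ↦ (0, 3, 2, 0) · λ_2+ρ ↦ (0, 3, 2, 0) · λ_3+ρ ↦ (0, 0, 2, 1) · λ_4+ρ ↦ (0, 3, 2, 0) · λ_5+ρ ↦ (0, 3, 2, 0) · λ_6+ρ ↦ (0, 0, 2, 1) · λ_7+ρ ↦ (0, 3, 2, 0)

The 7 indices split into 2 linkage classes (same alcove rep ⇔ same W_5-dot-orbit):

[[1, 2, 4, 5, 7], [3, 6]]


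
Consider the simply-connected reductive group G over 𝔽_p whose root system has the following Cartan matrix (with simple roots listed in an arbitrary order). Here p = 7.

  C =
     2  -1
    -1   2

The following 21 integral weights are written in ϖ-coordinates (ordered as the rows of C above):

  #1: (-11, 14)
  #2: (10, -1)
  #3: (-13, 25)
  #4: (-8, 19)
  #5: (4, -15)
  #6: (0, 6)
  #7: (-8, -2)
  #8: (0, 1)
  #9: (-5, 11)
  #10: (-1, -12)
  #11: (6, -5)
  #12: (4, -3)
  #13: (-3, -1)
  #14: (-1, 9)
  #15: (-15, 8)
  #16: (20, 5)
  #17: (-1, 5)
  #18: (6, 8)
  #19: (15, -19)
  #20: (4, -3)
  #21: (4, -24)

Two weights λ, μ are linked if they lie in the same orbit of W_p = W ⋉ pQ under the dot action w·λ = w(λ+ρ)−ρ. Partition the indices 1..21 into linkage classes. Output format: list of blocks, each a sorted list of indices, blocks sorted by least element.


Dynkin diagram of C (from the 2 off-diagonal −1 entries): A_2.

W_7-reps of the 21 weights in Ā_7 (same 2-coord order as C):

  1: (1, 2) · 2: (3, 4) · 3: (0, 2) · 4: (0, 6) · 5: (0, 2) · 6: (0, 6) · 7: (0, 6) · 8: (1, 2) · 9: (1, 2) · 10: (3, 4) · 11: (3, 4) · 12: (3, 2) · 13: (0, 2) · 14: (3, 4) · 15: (0, 2) · 16: (0, 6) · 17: (0, 6) · 18: (0, 2) · 19: (3, 2) · 20: (3, 2) · 21: (3, 2)

5 distinct reps among the 21 weights ⇒ 5 W_7-linkage classes:

[[1, 8, 9], [2, 10, 11, 14], [3, 5, 13, 15, 18], [4, 6, 7, 16, 17], [12, 19, 20, 21]]


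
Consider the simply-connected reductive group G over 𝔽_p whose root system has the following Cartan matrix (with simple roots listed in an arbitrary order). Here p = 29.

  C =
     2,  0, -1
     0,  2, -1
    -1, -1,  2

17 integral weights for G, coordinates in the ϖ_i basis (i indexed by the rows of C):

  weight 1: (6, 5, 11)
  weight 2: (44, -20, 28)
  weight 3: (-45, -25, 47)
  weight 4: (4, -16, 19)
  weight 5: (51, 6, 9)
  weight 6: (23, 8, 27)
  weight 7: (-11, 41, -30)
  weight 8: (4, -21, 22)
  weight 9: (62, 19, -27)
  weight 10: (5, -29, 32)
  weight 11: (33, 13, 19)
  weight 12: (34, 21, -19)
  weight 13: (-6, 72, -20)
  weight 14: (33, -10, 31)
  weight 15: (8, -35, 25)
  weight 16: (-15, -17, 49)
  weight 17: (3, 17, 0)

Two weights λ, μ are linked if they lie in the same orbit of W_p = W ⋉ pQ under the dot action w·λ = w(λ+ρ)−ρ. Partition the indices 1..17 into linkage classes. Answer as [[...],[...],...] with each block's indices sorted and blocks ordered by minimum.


Type A_3, rank 3, |W|=24; reorder rows/cols to standard.

Each λ_j+ρ reduced to Ā_29; 3-tuples below use C's row order:

    λ_1+ρ ↦ (7, 6, 12)
    λ_2+ρ ↦ (16, 10, 0)
    λ_3+ρ ↦ (5, 15, 5)
    λ_4+ρ ↦ (5, 15, 5)
    λ_5+ρ ↦ (7, 6, 12)
    λ_6+ρ ↦ (5, 20, 3)
    λ_7+ρ ↦ (16, 10, 0)
    λ_8+ρ ↦ (5, 20, 3)
    λ_9+ρ ↦ (5, 20, 3)
    λ_10+ρ ↦ (4, 18, 1)
    λ_11+ρ ↦ (5, 15, 5)
    λ_12+ρ ↦ (7, 6, 12)
    λ_13+ρ ↦ (5, 15, 5)
    λ_14+ρ ↦ (5, 20, 3)
    λ_15+ρ ↦ (5, 20, 3)
    λ_16+ρ ↦ (7, 5, 8)
    λ_17+ρ ↦ (4, 18, 1)

The 17 indices split into 6 linkage classes (same alcove rep ⇔ same W_29-dot-orbit):

[[1, 5, 12], [2, 7], [3, 4, 11, 13], [6, 8, 9, 14, 15], [10, 17], [16]]


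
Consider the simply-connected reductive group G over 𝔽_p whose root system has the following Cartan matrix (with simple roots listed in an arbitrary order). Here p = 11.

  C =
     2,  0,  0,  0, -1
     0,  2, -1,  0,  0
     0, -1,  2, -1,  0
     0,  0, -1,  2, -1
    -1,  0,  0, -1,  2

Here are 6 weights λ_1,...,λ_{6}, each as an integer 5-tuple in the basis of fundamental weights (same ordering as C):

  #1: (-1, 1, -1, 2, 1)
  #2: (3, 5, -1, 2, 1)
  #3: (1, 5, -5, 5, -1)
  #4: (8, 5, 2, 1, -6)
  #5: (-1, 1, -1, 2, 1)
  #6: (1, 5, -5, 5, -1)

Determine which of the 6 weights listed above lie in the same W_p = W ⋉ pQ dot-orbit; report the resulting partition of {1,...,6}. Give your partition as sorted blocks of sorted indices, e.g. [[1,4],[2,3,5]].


C ↔ A_5 under row/col permutation; |W(A_5)| = 720.

Each λ_j+ρ reduced to Ā_11; 5-tuples below use C's row order:

  λ_1 → (0, 2, 0, 3, 2)
  λ_2 → (0, 2, 0, 3, 2)
  λ_3 → (2, 2, 4, 2, 0)
  λ_4 → (0, 2, 0, 3, 2)
  λ_5 → (0, 2, 0, 3, 2)
  λ_6 → (2, 2, 4, 2, 0)

Partition of {1..6} into 2 W_11-dot-orbits:

[[1, 2, 4, 5], [3, 6]]


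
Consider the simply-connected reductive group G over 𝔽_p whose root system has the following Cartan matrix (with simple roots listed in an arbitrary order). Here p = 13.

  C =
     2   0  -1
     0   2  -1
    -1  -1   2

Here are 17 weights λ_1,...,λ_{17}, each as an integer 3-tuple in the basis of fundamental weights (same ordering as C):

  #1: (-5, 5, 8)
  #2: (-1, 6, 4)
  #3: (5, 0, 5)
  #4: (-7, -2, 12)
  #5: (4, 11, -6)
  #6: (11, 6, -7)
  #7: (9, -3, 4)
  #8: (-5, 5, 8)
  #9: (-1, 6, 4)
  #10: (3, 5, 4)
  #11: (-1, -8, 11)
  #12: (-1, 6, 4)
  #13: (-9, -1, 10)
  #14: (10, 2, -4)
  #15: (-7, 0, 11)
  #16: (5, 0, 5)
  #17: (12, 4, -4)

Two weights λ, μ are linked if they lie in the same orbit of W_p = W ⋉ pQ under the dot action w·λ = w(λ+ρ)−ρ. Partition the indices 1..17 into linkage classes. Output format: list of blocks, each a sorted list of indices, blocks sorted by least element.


Cartan matrix: type A_3 (|W|=24); un-permuting the 3 rows.

Ā_13 reps of the 17 weights (A_3, coords as presented):

    [1] (2, 4, 5)
    [2] (0, 7, 5)
    [3] (6, 1, 6)
    [4] (6, 1, 6)
    [5] (0, 7, 5)
    [6] (6, 1, 6)
    [7] (8, 0, 3)
    [8] (2, 4, 5)
    [9] (0, 7, 5)
    [10] (2, 4, 5)
    [11] (0, 7, 5)
    [12] (0, 7, 5)
    [13] (8, 0, 3)
    [14] (8, 0, 3)
    [15] (6, 1, 6)
    [16] (6, 1, 6)
    [17] (8, 0, 3)

Linkage partition of the 17 weights (4 classes, p=13):

[[1, 8, 10], [2, 5, 9, 11, 12], [3, 4, 6, 15, 16], [7, 13, 14, 17]]


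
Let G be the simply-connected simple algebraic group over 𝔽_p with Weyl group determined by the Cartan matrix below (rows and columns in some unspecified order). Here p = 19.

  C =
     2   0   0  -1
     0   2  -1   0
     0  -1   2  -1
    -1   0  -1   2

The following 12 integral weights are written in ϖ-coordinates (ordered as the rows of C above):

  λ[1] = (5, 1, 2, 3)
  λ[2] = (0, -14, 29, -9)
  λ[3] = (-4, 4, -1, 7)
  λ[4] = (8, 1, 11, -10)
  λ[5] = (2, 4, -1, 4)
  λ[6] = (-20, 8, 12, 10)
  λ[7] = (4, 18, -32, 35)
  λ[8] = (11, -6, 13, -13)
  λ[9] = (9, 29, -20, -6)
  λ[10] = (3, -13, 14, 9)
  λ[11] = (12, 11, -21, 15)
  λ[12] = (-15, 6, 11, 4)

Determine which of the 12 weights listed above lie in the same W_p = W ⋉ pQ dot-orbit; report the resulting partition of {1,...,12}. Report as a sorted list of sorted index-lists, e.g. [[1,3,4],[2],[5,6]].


Type A_4, rank 4, |W|=120; reorder rows/cols to standard.

Alcove-folded reps (p=19, 12 weights, presented ϖ-order):

  λ_1+ρ ↦ (6, 2, 3, 4);  λ_2+ρ ↦ (1, 2, 6, 3);  λ_3+ρ ↦ (3, 5, 0, 5);  λ_4+ρ ↦ (0, 2, 3, 9);  λ_5+ρ ↦ (3, 5, 0, 5);  λ_6+ρ ↦ (3, 5, 0, 5);  λ_7+ρ ↦ (0, 2, 3, 9);  λ_8+ρ ↦ (0, 2, 3, 9);  λ_9+ρ ↦ (3, 5, 0, 5);  λ_10+ρ ↦ (6, 2, 3, 4);  λ_11+ρ ↦ (1, 2, 6, 3);  λ_12+ρ ↦ (0, 2, 3, 9)

Linkage partition of the 12 weights (4 classes, p=19):

[[1, 10], [2, 11], [3, 5, 6, 9], [4, 7, 8, 12]]


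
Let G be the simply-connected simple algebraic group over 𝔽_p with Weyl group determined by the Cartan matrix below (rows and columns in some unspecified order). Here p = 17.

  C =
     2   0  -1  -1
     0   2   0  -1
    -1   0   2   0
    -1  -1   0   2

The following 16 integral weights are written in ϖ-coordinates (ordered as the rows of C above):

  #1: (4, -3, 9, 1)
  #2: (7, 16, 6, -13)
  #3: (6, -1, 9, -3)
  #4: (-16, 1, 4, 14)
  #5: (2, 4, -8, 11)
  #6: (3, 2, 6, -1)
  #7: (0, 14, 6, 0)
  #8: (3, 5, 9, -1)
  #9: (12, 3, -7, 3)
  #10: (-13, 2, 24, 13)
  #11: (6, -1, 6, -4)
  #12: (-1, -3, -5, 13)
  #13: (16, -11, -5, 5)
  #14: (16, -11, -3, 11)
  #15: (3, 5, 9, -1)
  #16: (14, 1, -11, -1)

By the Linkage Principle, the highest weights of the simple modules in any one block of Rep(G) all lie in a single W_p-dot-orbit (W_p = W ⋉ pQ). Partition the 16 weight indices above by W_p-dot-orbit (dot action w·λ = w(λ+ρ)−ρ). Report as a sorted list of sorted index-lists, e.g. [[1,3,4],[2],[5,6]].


C ↔ A_4 under row/col permutation; |W(A_4)| = 120.

Alcove-folded reps (p=17, 16 weights, presented ϖ-order):

  [1] (5, 2, 10, 0);  [2] (4, 2, 0, 8);  [3] (5, 2, 10, 0);  [4] (5, 2, 10, 0);  [5] (4, 2, 0, 8);  [6] (4, 3, 7, 0);  [7] (1, 8, 0, 1);  [8] (4, 3, 7, 0);  [9] (7, 0, 2, 4);  [10] (4, 2, 0, 8);  [11] (4, 3, 7, 0);  [12] (4, 2, 0, 8);  [13] (7, 0, 2, 4);  [14] (5, 2, 10, 0);  [15] (4, 3, 7, 0);  [16] (5, 2, 10, 0)

Grouping the 16 weights by Ā_17-representative: 5 linkage classes.

[[1, 3, 4, 14, 16], [2, 5, 10, 12], [6, 8, 11, 15], [7], [9, 13]]


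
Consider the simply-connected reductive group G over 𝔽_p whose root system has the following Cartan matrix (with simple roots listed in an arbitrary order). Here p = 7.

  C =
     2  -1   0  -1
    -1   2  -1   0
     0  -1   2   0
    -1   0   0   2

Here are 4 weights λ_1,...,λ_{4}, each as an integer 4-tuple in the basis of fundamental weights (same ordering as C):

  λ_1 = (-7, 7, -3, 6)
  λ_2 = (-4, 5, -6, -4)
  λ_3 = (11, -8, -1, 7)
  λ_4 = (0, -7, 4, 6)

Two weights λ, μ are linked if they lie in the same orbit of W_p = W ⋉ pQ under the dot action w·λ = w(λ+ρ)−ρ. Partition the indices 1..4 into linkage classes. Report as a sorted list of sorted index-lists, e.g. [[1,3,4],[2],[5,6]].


A_4 Cartan matrix, 4 simple roots permuted; ρ=(1,1,1,1).

W_7-reps of the 4 weights in Ā_7 (same 4-coord order as C):

    1: (5, 0, 0, 1)
    2: (2, 3, 0, 1)
    3: (5, 0, 0, 1)
    4: (5, 0, 0, 1)

These 4 weights hit 2 W_7-dot-orbits; sizes (3, 1):

[[1, 3, 4], [2]]


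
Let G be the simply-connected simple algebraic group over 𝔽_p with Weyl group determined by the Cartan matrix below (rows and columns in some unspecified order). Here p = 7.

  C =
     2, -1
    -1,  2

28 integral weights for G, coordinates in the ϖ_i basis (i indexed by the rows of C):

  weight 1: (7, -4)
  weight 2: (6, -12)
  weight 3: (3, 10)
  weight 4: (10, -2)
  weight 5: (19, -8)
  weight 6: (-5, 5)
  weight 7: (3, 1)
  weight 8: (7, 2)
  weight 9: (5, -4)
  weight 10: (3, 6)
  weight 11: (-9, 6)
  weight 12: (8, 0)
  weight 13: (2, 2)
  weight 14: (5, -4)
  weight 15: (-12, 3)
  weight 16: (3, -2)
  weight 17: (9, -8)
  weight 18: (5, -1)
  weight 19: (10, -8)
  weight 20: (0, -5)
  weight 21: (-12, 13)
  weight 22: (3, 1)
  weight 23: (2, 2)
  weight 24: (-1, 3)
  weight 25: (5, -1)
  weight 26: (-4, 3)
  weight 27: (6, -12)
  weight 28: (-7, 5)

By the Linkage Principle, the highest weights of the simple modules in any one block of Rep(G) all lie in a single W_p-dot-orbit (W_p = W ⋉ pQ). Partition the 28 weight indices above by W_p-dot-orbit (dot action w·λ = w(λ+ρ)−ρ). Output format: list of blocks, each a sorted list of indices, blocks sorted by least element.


Root system A_2: the 2×2 matrix C matches after relabeling.

W_7-reps of the 28 weights in Ā_7 (same 2-coord order as C):

  1: (4, 2)
  2: (0, 3)
  3: (3, 1)
  4: (3, 3)
  5: (6, 0)
  6: (4, 2)
  7: (4, 2)
  8: (3, 1)
  9: (3, 3)
  10: (0, 3)
  11: (6, 0)
  12: (4, 2)
  13: (3, 3)
  14: (3, 3)
  15: (0, 3)
  16: (3, 1)
  17: (0, 4)
  18: (6, 0)
  19: (0, 3)
  20: (3, 1)
  21: (0, 4)
  22: (4, 2)
  23: (3, 3)
  24: (0, 4)
  25: (6, 0)
  26: (3, 1)
  27: (0, 3)
  28: (6, 0)

The 28 indices split into 6 linkage classes (same alcove rep ⇔ same W_7-dot-orbit):

[[1, 6, 7, 12, 22], [2, 10, 15, 19, 27], [3, 8, 16, 20, 26], [4, 9, 13, 14, 23], [5, 11, 18, 25, 28], [17, 21, 24]]


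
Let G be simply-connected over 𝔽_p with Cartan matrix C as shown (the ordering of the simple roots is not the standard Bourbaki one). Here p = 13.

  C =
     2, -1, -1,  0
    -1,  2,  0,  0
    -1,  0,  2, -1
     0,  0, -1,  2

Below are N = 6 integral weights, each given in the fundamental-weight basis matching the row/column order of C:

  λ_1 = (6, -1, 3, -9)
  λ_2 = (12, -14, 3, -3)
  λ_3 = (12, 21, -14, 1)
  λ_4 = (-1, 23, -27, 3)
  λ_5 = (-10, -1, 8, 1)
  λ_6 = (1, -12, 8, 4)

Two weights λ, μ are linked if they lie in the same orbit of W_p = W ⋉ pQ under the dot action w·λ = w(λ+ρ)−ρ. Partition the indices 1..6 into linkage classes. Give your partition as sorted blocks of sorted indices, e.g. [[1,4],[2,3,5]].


Root system A_4: the 4×4 matrix C matches after relabeling.

Each λ_j+ρ reduced to Ā_13; 4-tuples below use C's row order:

  1: (3, 0, 4, 4) · 2: (0, 9, 0, 2) · 3: (0, 9, 0, 2) · 4: (0, 9, 0, 2) · 5: (0, 9, 0, 2) · 6: (8, 1, 0, 2)

Grouping the 6 weights by Ā_13-representative: 3 linkage classes.

[[1], [2, 3, 4, 5], [6]]


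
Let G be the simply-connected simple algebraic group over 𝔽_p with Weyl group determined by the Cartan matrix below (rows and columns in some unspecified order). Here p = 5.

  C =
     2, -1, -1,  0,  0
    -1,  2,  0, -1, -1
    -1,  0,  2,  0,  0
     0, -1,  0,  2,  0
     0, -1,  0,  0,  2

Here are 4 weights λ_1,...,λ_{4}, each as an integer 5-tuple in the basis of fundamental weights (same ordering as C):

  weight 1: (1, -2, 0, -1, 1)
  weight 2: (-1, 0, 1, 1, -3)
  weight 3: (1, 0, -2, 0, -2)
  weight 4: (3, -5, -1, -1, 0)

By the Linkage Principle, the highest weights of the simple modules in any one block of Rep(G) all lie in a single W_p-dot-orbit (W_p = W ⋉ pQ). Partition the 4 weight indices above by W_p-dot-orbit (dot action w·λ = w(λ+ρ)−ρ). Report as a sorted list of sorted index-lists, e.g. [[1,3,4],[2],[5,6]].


Cartan matrix: type D_5 (|W|=1920); un-permuting the 5 rows.

λ_j+ρ reflected into Ā_5 (⟨·,θ^∨⟩≤5); 5-tuples as given:

  λ_1+ρ ↦ (1, 0, 1, 1, 1)
  λ_2+ρ ↦ (1, 0, 1, 1, 1)
  λ_3+ρ ↦ (1, 0, 1, 1, 1)
  λ_4+ρ ↦ (0, 0, 3, 1, 0)

Partition of {1..4} into 2 W_5-dot-orbits:

[[1, 2, 3], [4]]


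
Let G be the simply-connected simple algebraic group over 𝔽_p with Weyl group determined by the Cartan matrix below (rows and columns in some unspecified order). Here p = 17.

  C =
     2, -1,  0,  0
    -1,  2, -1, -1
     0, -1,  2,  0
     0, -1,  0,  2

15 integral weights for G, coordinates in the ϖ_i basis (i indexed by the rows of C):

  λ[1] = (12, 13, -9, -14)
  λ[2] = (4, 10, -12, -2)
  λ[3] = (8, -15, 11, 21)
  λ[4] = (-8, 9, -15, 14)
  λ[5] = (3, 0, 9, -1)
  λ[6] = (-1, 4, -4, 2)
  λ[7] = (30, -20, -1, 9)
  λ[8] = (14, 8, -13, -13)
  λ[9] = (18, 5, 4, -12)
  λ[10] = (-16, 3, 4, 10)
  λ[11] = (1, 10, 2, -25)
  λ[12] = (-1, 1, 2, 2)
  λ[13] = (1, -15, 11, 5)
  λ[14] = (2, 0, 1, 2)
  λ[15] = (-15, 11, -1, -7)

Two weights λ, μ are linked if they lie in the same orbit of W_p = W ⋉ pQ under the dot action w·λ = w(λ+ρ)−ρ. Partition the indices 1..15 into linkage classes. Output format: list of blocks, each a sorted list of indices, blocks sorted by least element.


Type D_4, rank 4, |W|=192; reorder rows/cols to standard.

Each λ_j+ρ reduced to Ā_17; 4-tuples below use C's row order:

    λ_1+ρ ↦ (3, 1, 2, 3)
    λ_2+ρ ↦ (4, 1, 10, 0)
    λ_3+ρ ↦ (0, 2, 3, 3)
    λ_4+ρ ↦ (3, 1, 2, 3)
    λ_5+ρ ↦ (4, 1, 10, 0)
    λ_6+ρ ↦ (0, 2, 3, 3)
    λ_7+ρ ↦ (0, 2, 3, 3)
    λ_8+ρ ↦ (0, 2, 3, 3)
    λ_9+ρ ↦ (4, 2, 6, 0)
    λ_10+ρ ↦ (4, 2, 6, 0)
    λ_11+ρ ↦ (3, 1, 2, 3)
    λ_12+ρ ↦ (0, 2, 3, 3)
    λ_13+ρ ↦ (4, 2, 6, 0)
    λ_14+ρ ↦ (3, 1, 2, 3)
    λ_15+ρ ↦ (4, 2, 6, 0)

These 15 weights hit 4 W_17-dot-orbits; sizes (4, 2, 5, 4):

[[1, 4, 11, 14], [2, 5], [3, 6, 7, 8, 12], [9, 10, 13, 15]]


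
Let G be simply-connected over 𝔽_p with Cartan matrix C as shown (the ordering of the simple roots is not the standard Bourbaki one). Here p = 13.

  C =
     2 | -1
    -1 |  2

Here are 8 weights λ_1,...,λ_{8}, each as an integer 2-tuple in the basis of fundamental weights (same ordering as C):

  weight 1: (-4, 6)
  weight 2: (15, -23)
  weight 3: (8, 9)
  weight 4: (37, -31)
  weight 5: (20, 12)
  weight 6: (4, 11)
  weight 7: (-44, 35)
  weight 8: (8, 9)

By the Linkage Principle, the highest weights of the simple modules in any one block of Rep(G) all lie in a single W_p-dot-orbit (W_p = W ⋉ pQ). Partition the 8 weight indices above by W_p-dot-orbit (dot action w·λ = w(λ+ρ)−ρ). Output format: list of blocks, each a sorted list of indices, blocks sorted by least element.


A_2 Cartan matrix, 2 simple roots permuted; ρ=(1,1).

λ_j+ρ reflected into Ā_13 (⟨·,θ^∨⟩≤13); 2-tuples as given:

  1: (3, 4)
  2: (3, 4)
  3: (3, 4)
  4: (1, 8)
  5: (8, 0)
  6: (1, 8)
  7: (3, 4)
  8: (3, 4)

The 8 indices split into 3 linkage classes (same alcove rep ⇔ same W_13-dot-orbit):

[[1, 2, 3, 7, 8], [4, 6], [5]]


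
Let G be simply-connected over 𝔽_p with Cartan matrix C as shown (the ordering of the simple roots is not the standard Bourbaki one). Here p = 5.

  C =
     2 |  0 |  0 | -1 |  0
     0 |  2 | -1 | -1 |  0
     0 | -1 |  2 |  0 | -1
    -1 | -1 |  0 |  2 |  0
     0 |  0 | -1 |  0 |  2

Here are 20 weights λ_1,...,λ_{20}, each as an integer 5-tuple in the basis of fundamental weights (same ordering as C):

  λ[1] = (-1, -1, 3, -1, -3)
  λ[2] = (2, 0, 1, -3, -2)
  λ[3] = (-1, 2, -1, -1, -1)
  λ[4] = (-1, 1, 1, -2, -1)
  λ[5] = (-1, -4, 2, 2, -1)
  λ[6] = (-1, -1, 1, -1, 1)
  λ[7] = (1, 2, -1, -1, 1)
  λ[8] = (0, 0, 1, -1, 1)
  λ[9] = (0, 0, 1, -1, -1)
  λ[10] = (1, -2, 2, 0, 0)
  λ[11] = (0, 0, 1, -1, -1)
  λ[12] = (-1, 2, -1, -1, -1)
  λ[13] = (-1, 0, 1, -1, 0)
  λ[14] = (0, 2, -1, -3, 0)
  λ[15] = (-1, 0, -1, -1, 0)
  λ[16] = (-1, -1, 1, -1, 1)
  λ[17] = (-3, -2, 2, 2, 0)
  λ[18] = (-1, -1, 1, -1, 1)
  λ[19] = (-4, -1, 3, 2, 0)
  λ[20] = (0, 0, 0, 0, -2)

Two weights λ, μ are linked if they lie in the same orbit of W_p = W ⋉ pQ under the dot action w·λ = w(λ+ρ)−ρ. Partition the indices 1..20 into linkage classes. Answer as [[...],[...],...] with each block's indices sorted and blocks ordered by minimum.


C ↔ A_5 under row/col permutation; |W(A_5)| = 720.

Folding the 20 weights λ_j+ρ into Ā_5 (reps in the given 5-coord order):

  λ_1 → (0, 0, 2, 0, 2);  λ_2 → (1, 1, 0, 1, 1);  λ_3 → (0, 3, 0, 0, 0);  λ_4 → (1, 1, 2, 0, 0);  λ_5 → (0, 3, 0, 0, 0);  λ_6 → (0, 0, 2, 0, 2);  λ_7 → (0, 3, 0, 0, 0);  λ_8 → (0, 1, 2, 0, 1);  λ_9 → (1, 1, 2, 0, 0);  λ_10 → (1, 1, 2, 0, 0);  λ_11 → (1, 1, 2, 0, 0);  λ_12 → (0, 3, 0, 0, 0);  λ_13 → (0, 1, 2, 0, 1);  λ_14 → (1, 1, 0, 1, 1);  λ_15 → (0, 1, 0, 0, 1);  λ_16 → (0, 0, 2, 0, 2);  λ_17 → (1, 1, 2, 0, 0);  λ_18 → (0, 0, 2, 0, 2);  λ_19 → (0, 0, 2, 0, 2);  λ_20 → (1, 1, 0, 1, 1)

The 20 indices split into 6 linkage classes (same alcove rep ⇔ same W_5-dot-orbit):

[[1, 6, 16, 18, 19], [2, 14, 20], [3, 5, 7, 12], [4, 9, 10, 11, 17], [8, 13], [15]]


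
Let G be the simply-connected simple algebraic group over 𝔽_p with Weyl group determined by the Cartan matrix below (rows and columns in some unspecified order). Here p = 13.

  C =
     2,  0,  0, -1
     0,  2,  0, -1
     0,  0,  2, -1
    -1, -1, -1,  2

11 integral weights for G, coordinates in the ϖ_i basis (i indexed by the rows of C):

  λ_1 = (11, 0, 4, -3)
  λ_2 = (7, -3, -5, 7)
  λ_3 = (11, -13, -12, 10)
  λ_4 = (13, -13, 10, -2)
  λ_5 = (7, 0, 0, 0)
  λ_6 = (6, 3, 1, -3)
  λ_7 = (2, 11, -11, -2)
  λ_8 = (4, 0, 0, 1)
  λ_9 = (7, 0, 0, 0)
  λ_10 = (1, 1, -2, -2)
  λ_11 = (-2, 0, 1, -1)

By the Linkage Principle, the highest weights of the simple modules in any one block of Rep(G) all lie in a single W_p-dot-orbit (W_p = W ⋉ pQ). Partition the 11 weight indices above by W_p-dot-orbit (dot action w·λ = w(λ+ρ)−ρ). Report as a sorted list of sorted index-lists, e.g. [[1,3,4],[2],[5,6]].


Dynkin diagram of C (from the 6 off-diagonal −1 entries): D_4.

Alcove-folded reps (p=13, 11 weights, presented ϖ-order):

  [1] (8, 1, 1, 1)
  [2] (5, 1, 1, 2)
  [3] (0, 0, 1, 1)
  [4] (0, 0, 1, 1)
  [5] (8, 1, 1, 1)
  [6] (5, 2, 0, 2)
  [7] (8, 1, 1, 1)
  [8] (5, 1, 1, 2)
  [9] (8, 1, 1, 1)
  [10] (0, 0, 1, 1)
  [11] (0, 0, 1, 1)

4 distinct reps among the 11 weights ⇒ 4 W_13-linkage classes:

[[1, 5, 7, 9], [2, 8], [3, 4, 10, 11], [6]]


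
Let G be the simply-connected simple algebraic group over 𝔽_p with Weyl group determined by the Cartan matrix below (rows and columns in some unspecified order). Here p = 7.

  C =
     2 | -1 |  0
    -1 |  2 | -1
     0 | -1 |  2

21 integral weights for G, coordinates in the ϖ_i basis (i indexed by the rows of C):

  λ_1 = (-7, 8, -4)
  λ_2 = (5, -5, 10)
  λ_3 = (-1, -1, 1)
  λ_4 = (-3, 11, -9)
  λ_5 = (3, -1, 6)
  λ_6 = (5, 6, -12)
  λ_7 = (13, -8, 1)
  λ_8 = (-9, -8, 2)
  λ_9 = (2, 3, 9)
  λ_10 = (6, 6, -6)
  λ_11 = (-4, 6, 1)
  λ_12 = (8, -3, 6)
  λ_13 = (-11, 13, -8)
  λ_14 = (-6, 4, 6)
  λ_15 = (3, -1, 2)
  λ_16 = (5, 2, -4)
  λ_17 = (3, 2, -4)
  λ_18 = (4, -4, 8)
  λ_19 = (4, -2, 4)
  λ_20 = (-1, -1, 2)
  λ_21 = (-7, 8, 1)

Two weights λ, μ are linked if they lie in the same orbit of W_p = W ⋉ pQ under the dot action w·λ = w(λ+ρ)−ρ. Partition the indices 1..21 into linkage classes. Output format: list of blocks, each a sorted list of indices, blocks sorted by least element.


A_3 Cartan matrix, 3 simple roots permuted; ρ=(1,1,1).

Ā_7 reps of the 21 weights (A_3, coords as presented):

  1: (4, 0, 1) · 2: (4, 0, 1) · 3: (0, 0, 2) · 4: (2, 1, 2) · 5: (0, 0, 3) · 6: (4, 0, 1) · 7: (0, 0, 2) · 8: (4, 0, 1) · 9: (4, 0, 3) · 10: (0, 0, 2) · 11: (1, 4, 0) · 12: (0, 0, 2) · 13: (0, 0, 3) · 14: (0, 0, 2) · 15: (4, 0, 3) · 16: (4, 0, 1) · 17: (4, 0, 3) · 18: (2, 1, 2) · 19: (2, 1, 2) · 20: (0, 0, 3) · 21: (2, 1, 2)

6 distinct reps among the 21 weights ⇒ 6 W_7-linkage classes:

[[1, 2, 6, 8, 16], [3, 7, 10, 12, 14], [4, 18, 19, 21], [5, 13, 20], [9, 15, 17], [11]]


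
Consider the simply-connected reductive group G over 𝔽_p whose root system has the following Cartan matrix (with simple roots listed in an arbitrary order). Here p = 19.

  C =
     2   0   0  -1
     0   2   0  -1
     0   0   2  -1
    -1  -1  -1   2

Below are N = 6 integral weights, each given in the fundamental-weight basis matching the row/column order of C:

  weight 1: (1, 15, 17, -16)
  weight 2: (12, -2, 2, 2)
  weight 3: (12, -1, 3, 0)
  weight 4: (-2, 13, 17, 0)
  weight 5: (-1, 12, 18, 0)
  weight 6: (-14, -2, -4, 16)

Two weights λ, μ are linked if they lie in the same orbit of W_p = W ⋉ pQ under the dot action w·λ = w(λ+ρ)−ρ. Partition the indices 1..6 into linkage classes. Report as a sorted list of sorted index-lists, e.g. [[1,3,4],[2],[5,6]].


Dynkin diagram of C (from the 6 off-diagonal −1 entries): D_4.

Each λ_j+ρ reduced to Ā_19; 4-tuples below use C's row order:

  λ_1+ρ ↦ (13, 1, 3, 0)
  λ_2+ρ ↦ (13, 1, 3, 0)
  λ_3+ρ ↦ (13, 0, 4, 1)
  λ_4+ρ ↦ (13, 0, 4, 1)
  λ_5+ρ ↦ (13, 0, 4, 1)
  λ_6+ρ ↦ (13, 1, 3, 0)

The 6 indices split into 2 linkage classes (same alcove rep ⇔ same W_19-dot-orbit):

[[1, 2, 6], [3, 4, 5]]


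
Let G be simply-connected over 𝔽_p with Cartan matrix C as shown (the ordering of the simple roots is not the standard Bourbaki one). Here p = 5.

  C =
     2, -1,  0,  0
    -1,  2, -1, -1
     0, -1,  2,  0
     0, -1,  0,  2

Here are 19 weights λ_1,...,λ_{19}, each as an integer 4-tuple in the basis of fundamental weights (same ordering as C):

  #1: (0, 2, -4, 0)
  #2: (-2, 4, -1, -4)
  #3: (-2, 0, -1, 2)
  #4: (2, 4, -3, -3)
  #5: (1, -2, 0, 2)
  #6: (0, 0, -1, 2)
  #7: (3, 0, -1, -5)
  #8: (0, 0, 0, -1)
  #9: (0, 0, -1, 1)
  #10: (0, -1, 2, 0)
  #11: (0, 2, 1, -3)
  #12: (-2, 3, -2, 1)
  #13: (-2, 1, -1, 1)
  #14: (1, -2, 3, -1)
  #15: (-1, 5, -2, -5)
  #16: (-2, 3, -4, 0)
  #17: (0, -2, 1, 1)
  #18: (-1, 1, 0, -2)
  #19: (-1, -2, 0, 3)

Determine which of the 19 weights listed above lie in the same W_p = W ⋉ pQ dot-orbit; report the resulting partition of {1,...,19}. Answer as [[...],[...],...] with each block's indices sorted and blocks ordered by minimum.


C ↔ D_4 under row/col permutation; |W(D_4)| = 192.

Ā_5 reps of the 19 weights (D_4, coords as presented):

  [1] (1, 0, 3, 1)
  [2] (1, 0, 0, 3)
  [3] (1, 0, 0, 3)
  [4] (0, 1, 1, 1)
  [5] (1, 1, 0, 2)
  [6] (1, 0, 0, 3)
  [7] (1, 0, 3, 1)
  [8] (1, 1, 1, 0)
  [9] (1, 1, 0, 2)
  [10] (1, 0, 3, 1)
  [11] (0, 1, 1, 1)
  [12] (0, 1, 0, 1)
  [13] (1, 1, 0, 2)
  [14] (1, 0, 3, 1)
  [15] (1, 0, 0, 3)
  [16] (1, 0, 3, 1)
  [17] (0, 1, 1, 1)
  [18] (0, 1, 1, 1)
  [19] (1, 0, 0, 3)

Grouping the 19 weights by Ā_5-representative: 6 linkage classes.

[[1, 7, 10, 14, 16], [2, 3, 6, 15, 19], [4, 11, 17, 18], [5, 9, 13], [8], [12]]


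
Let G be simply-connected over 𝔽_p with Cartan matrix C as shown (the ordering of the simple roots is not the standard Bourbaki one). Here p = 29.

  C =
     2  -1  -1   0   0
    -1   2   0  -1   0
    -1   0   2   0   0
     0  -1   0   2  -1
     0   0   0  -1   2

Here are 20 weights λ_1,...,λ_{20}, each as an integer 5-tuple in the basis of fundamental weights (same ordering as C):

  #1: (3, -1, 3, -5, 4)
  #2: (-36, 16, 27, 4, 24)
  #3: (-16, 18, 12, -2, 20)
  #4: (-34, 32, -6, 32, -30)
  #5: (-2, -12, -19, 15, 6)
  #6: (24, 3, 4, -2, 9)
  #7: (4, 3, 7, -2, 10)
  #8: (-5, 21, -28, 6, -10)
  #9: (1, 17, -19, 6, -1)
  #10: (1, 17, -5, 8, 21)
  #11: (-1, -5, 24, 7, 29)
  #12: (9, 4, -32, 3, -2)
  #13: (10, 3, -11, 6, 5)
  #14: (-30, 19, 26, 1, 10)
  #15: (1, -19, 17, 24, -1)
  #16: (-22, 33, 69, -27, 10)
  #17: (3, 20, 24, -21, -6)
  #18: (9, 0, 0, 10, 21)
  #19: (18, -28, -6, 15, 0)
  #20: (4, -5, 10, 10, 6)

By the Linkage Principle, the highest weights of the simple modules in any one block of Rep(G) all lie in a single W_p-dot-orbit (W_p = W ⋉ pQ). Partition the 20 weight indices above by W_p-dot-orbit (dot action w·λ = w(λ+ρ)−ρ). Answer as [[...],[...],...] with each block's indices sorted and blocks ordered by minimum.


Root system A_5: the 5×5 matrix C matches after relabeling.

Ā_29 reps of the 20 weights (A_5, coords as presented):

  λ_1+ρ ↦ (0, 4, 4, 0, 1)
  λ_2+ρ ↦ (1, 4, 10, 7, 6)
  λ_3+ρ ↦ (5, 3, 8, 1, 10)
  λ_4+ρ ↦ (0, 4, 4, 0, 1)
  λ_5+ρ ↦ (1, 4, 10, 7, 6)
  λ_6+ρ ↦ (15, 1, 9, 3, 1)
  λ_7+ρ ↦ (5, 3, 8, 1, 10)
  λ_8+ρ ↦ (16, 2, 2, 7, 0)
  λ_9+ρ ↦ (16, 2, 2, 7, 0)
  λ_10+ρ ↦ (16, 2, 2, 7, 0)
  λ_11+ρ ↦ (0, 4, 4, 0, 1)
  λ_12+ρ ↦ (5, 3, 8, 1, 10)
  λ_13+ρ ↦ (1, 4, 10, 7, 6)
  λ_14+ρ ↦ (16, 2, 2, 7, 0)
  λ_15+ρ ↦ (16, 2, 2, 7, 0)
  λ_16+ρ ↦ (5, 3, 8, 1, 10)
  λ_17+ρ ↦ (0, 4, 4, 0, 1)
  λ_18+ρ ↦ (1, 4, 10, 7, 6)
  λ_19+ρ ↦ (5, 3, 8, 1, 10)
  λ_20+ρ ↦ (1, 4, 10, 7, 6)

Grouping the 20 weights by Ā_29-representative: 5 linkage classes.

[[1, 4, 11, 17], [2, 5, 13, 18, 20], [3, 7, 12, 16, 19], [6], [8, 9, 10, 14, 15]]


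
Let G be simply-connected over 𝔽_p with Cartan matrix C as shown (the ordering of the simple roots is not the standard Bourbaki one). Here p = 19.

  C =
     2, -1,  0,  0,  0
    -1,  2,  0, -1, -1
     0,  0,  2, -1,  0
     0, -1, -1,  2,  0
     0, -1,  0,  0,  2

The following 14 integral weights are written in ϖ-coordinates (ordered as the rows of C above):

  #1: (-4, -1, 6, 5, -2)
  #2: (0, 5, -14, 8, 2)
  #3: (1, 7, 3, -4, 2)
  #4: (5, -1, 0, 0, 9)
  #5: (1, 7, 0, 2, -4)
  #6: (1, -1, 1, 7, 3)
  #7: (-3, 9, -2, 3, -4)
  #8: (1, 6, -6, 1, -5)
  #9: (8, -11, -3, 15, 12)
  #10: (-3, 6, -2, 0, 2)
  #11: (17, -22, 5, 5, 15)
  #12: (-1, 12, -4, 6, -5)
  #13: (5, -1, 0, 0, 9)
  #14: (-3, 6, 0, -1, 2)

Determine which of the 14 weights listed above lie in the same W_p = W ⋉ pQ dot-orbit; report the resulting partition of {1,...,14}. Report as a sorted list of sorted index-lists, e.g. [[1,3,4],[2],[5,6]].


C ↔ D_5 under row/col permutation; |W(D_5)| = 1920.

λ_j+ρ reflected into Ā_19 (⟨·,θ^∨⟩≤19); 5-tuples as given:

  1: (1, 0, 7, 2, 3)
  2: (1, 0, 7, 2, 3)
  3: (2, 5, 1, 0, 3)
  4: (6, 0, 1, 1, 10)
  5: (2, 5, 1, 0, 3)
  6: (2, 0, 2, 3, 4)
  7: (2, 5, 1, 0, 3)
  8: (2, 0, 2, 3, 4)
  9: (1, 0, 7, 2, 3)
  10: (2, 5, 1, 0, 3)
  11: (1, 0, 7, 2, 3)
  12: (1, 0, 7, 2, 3)
  13: (6, 0, 1, 1, 10)
  14: (2, 5, 1, 0, 3)

The 14 indices split into 4 linkage classes (same alcove rep ⇔ same W_19-dot-orbit):

[[1, 2, 9, 11, 12], [3, 5, 7, 10, 14], [4, 13], [6, 8]]


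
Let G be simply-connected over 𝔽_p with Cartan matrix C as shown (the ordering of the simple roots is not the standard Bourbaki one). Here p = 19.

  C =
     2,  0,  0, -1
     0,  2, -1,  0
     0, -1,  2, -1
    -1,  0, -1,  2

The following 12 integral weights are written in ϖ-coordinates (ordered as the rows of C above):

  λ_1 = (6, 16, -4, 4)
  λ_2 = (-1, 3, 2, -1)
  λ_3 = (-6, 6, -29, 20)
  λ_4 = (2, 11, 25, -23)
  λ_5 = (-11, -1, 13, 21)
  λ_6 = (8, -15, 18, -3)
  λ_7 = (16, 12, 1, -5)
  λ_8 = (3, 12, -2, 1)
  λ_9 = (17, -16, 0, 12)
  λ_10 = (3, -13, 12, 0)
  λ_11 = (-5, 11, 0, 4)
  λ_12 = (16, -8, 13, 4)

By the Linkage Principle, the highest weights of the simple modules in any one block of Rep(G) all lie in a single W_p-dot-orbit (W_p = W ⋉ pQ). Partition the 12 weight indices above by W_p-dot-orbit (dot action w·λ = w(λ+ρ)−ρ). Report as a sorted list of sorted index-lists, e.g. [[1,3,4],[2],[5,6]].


Root system A_4: the 4×4 matrix C matches after relabeling.

Each λ_j+ρ reduced to Ā_19; 4-tuples below use C's row order:

  [1] (0, 7, 3, 2);  [2] (0, 4, 3, 0);  [3] (0, 7, 3, 2);  [4] (0, 4, 3, 0);  [5] (0, 7, 3, 2);  [6] (0, 7, 3, 2);  [7] (4, 2, 2, 2);  [8] (4, 12, 1, 1);  [9] (4, 12, 1, 1);  [10] (4, 12, 1, 1);  [11] (4, 12, 1, 1);  [12] (0, 7, 3, 2)

Grouping the 12 weights by Ā_19-representative: 4 linkage classes.

[[1, 3, 5, 6, 12], [2, 4], [7], [8, 9, 10, 11]]


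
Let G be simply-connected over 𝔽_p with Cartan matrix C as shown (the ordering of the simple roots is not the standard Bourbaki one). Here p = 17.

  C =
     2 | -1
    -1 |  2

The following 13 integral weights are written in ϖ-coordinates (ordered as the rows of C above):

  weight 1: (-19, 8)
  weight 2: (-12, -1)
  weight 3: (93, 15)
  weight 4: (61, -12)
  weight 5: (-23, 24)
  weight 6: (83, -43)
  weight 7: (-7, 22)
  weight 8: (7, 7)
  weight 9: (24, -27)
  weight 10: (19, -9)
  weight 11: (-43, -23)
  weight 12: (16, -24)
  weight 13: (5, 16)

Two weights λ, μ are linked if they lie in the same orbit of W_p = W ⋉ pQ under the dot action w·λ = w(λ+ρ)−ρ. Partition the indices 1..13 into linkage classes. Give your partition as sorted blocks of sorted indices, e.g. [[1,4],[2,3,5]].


C ↔ A_2 under row/col permutation; |W(A_2)| = 6.

λ_j+ρ reflected into Ā_17 (⟨·,θ^∨⟩≤17); 2-tuples as given:

  λ_1+ρ ↦ (8, 8)
  λ_2+ρ ↦ (0, 11)
  λ_3+ρ ↦ (8, 8)
  λ_4+ρ ↦ (0, 11)
  λ_5+ρ ↦ (9, 5)
  λ_6+ρ ↦ (8, 8)
  λ_7+ρ ↦ (0, 11)
  λ_8+ρ ↦ (8, 8)
  λ_9+ρ ↦ (8, 8)
  λ_10+ρ ↦ (9, 5)
  λ_11+ρ ↦ (8, 4)
  λ_12+ρ ↦ (0, 11)
  λ_13+ρ ↦ (0, 11)

Partition of {1..13} into 4 W_17-dot-orbits:

[[1, 3, 6, 8, 9], [2, 4, 7, 12, 13], [5, 10], [11]]
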